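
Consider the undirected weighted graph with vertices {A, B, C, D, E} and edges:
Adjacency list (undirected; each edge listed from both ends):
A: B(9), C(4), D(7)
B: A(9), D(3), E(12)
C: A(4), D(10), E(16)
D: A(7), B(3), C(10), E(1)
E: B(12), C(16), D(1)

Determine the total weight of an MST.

15

Prim's algorithm from D:
Step 1: cheapest edge leaving the tree is D—E (1); add E.
Step 2: cheapest edge leaving the tree is B—D (3); add B.
Step 3: cheapest edge leaving the tree is A—D (7); add A.
Step 4: cheapest edge leaving the tree is A—C (4); add C.
MST edges: D—E, B—D, A—D, A—C; total weight 1+3+7+4 = 15.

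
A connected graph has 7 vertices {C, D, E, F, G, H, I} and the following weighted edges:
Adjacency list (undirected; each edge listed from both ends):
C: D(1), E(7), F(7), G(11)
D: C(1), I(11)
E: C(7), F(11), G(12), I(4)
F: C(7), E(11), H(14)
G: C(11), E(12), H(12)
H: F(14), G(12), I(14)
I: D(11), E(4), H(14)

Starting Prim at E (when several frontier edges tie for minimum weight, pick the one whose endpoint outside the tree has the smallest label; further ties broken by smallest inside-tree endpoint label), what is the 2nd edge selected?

Prim's algorithm from E:
Step 1: cheapest edge leaving the tree is E—I (4); add I.
Step 2: cheapest edge leaving the tree is C—E (7); add C.
Step 3: cheapest edge leaving the tree is C—D (1); add D.
Step 4: cheapest edge leaving the tree is C—F (7); add F.
Step 5: cheapest edge leaving the tree is C—G (11); add G.
Step 6: cheapest edge leaving the tree is G—H (12); add H.
The 2nd edge added is C—E.

C-E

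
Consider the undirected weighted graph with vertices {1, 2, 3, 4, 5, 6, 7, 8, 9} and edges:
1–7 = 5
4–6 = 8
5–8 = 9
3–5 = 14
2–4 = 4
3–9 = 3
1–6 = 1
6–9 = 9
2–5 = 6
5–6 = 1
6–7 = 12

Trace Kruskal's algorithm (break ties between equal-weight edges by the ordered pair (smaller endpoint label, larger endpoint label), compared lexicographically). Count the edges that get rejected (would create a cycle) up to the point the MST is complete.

Kruskal: consider edges lightest-first.
1–6 (1): add — endpoints in different components.
5–6 (1): add — endpoints in different components.
3–9 (3): add — endpoints in different components.
2–4 (4): add — endpoints in different components.
1–7 (5): add — endpoints in different components.
2–5 (6): add — endpoints in different components.
4–6 (8): skip — 4 and 6 already connected.
5–8 (9): add — endpoints in different components.
6–9 (9): add — endpoints in different components.
Edges rejected before the tree was complete: 1.

1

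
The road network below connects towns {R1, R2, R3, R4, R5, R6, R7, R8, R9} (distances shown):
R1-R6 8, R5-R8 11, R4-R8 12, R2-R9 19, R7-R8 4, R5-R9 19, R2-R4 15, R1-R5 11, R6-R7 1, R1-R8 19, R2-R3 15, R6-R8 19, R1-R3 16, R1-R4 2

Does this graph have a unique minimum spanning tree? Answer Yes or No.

No

Kruskal: consider edges lightest-first.
R6-R7 (1): add — endpoints in different components.
R1-R4 (2): add — endpoints in different components.
R7-R8 (4): add — endpoints in different components.
R1-R6 (8): add — endpoints in different components.
R1-R5 (11): add — endpoints in different components.
R5-R8 (11): skip — R5 and R8 already connected.
R4-R8 (12): skip — R4 and R8 already connected.
R2-R3 (15): add — endpoints in different components.
R2-R4 (15): add — endpoints in different components.
R1-R3 (16): skip — R3 and R1 already connected.
R1-R8 (19): skip — R1 and R8 already connected.
R2-R9 (19): add — endpoints in different components.
Non-tree edge R5-R8 has weight 11, equal to the heaviest edge on its tree cycle — swapping gives another MST of the same weight. Not unique.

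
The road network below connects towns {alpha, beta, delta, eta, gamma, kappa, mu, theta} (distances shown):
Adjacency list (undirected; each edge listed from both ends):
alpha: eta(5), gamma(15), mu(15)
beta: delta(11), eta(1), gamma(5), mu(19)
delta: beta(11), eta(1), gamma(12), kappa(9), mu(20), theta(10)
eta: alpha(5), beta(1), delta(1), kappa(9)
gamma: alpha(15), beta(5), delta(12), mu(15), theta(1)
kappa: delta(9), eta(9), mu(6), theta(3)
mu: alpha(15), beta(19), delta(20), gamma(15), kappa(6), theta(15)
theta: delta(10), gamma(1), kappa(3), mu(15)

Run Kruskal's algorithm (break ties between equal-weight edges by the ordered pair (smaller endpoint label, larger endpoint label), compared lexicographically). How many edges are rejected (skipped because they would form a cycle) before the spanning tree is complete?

Kruskal: consider edges lightest-first.
beta—eta (1): add — endpoints in different components.
delta—eta (1): add — endpoints in different components.
gamma—theta (1): add — endpoints in different components.
kappa—theta (3): add — endpoints in different components.
alpha—eta (5): add — endpoints in different components.
beta—gamma (5): add — endpoints in different components.
kappa—mu (6): add — endpoints in different components.
Edges rejected before the tree was complete: 0.

0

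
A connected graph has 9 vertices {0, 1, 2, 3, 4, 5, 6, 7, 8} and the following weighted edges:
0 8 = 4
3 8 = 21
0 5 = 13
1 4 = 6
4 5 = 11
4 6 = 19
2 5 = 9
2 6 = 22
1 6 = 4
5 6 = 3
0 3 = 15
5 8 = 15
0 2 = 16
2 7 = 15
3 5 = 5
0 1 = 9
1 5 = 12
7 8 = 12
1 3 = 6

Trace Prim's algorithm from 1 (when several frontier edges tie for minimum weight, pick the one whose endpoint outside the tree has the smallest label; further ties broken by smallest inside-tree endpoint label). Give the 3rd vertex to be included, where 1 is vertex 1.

5

Prim's algorithm from 1:
Step 1: cheapest edge leaving the tree is 1 6 (4); add 6.
Step 2: cheapest edge leaving the tree is 5 6 (3); add 5.
Step 3: cheapest edge leaving the tree is 3 5 (5); add 3.
Step 4: cheapest edge leaving the tree is 1 4 (6); add 4.
Step 5: cheapest edge leaving the tree is 0 1 (9); add 0.
Step 6: cheapest edge leaving the tree is 0 8 (4); add 8.
Step 7: cheapest edge leaving the tree is 2 5 (9); add 2.
Step 8: cheapest edge leaving the tree is 7 8 (12); add 7.
Vertex order: 1, 6, 5, 3, 4, 0, 8, 2, 7. The 3rd vertex is 5.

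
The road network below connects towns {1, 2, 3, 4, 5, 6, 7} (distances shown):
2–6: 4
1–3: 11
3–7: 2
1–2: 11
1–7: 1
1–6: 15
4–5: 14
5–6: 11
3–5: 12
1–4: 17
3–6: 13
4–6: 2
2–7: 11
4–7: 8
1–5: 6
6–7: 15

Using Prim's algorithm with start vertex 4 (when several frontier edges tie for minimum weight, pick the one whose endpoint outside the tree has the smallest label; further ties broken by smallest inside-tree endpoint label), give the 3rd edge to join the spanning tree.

Prim's algorithm from 4:
Step 1: cheapest edge leaving the tree is 4–6 (2); add 6.
Step 2: cheapest edge leaving the tree is 2–6 (4); add 2.
Step 3: cheapest edge leaving the tree is 4–7 (8); add 7.
Step 4: cheapest edge leaving the tree is 1–7 (1); add 1.
Step 5: cheapest edge leaving the tree is 3–7 (2); add 3.
Step 6: cheapest edge leaving the tree is 1–5 (6); add 5.
The 3rd edge added is 4–7.

4-7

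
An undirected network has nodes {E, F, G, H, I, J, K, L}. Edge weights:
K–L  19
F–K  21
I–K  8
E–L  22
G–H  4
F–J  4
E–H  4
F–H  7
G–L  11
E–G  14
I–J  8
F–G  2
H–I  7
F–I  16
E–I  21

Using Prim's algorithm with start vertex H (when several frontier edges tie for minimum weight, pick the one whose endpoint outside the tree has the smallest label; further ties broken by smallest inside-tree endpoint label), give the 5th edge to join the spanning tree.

H-I

Prim, starting at H.
Step 1: cheapest edge leaving the tree is E–H (4); add E.
Step 2: cheapest edge leaving the tree is G–H (4); add G.
Step 3: cheapest edge leaving the tree is F–G (2); add F.
Step 4: cheapest edge leaving the tree is F–J (4); add J.
Step 5: cheapest edge leaving the tree is H–I (7); add I.
Step 6: cheapest edge leaving the tree is I–K (8); add K.
Step 7: cheapest edge leaving the tree is G–L (11); add L.
The 5th edge added is H–I.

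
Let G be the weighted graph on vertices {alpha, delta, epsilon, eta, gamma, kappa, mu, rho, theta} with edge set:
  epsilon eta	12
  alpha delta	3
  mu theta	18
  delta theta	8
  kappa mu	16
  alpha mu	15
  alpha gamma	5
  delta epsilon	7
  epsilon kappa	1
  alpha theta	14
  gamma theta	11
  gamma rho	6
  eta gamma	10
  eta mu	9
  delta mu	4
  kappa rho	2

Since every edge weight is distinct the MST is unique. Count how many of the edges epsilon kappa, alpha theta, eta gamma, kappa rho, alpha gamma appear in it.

3

Kruskal: consider edges lightest-first.
epsilon kappa (1): add — endpoints in different components.
kappa rho (2): add — endpoints in different components.
alpha delta (3): add — endpoints in different components.
delta mu (4): add — endpoints in different components.
alpha gamma (5): add — endpoints in different components.
gamma rho (6): add — endpoints in different components.
delta epsilon (7): skip — epsilon and delta already connected.
delta theta (8): add — endpoints in different components.
eta mu (9): add — endpoints in different components.
MST edge set: {epsilon kappa, kappa rho, alpha delta, delta mu, alpha gamma, gamma rho, delta theta, eta mu}.
Of the listed edges, {epsilon kappa, kappa rho, alpha gamma} are in the MST → 3.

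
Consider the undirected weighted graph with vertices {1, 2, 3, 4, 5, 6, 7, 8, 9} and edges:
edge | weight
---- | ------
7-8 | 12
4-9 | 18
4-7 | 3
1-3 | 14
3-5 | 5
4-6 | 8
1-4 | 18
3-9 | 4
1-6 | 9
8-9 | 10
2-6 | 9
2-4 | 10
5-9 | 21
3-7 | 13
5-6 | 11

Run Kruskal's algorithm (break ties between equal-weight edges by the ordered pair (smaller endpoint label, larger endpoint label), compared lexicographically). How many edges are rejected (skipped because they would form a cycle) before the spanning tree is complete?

Sort edges by weight, then run Kruskal:
4-7 (3): add — endpoints in different components.
3-9 (4): add — endpoints in different components.
3-5 (5): add — endpoints in different components.
4-6 (8): add — endpoints in different components.
1-6 (9): add — endpoints in different components.
2-6 (9): add — endpoints in different components.
2-4 (10): skip — 2 and 4 already connected.
8-9 (10): add — endpoints in different components.
5-6 (11): add — endpoints in different components.
Edges rejected before the tree was complete: 1.

1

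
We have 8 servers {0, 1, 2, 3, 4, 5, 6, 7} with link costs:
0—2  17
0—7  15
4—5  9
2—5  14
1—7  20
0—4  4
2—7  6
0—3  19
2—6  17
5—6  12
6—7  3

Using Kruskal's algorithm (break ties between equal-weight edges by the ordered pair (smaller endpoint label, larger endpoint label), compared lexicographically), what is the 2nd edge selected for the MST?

0-4

Kruskal: consider edges lightest-first.
6—7 (3): add — endpoints in different components.
0—4 (4): add — endpoints in different components.
2—7 (6): add — endpoints in different components.
4—5 (9): add — endpoints in different components.
5—6 (12): add — endpoints in different components.
2—5 (14): skip — 2 and 5 already connected.
0—7 (15): skip — 0 and 7 already connected.
0—2 (17): skip — 0 and 2 already connected.
2—6 (17): skip — 2 and 6 already connected.
0—3 (19): add — endpoints in different components.
1—7 (20): add — endpoints in different components.
The 2nd edge added is 0—4.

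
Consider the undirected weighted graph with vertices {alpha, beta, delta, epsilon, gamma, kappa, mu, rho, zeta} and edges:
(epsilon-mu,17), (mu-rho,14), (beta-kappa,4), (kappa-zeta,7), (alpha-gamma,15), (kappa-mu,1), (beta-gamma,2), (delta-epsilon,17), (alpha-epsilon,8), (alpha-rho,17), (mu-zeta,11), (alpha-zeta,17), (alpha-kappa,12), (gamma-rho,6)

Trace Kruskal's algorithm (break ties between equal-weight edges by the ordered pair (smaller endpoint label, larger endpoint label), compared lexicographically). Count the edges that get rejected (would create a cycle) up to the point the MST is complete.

5

Kruskal: consider edges lightest-first.
kappa-mu (1): add — endpoints in different components.
beta-gamma (2): add — endpoints in different components.
beta-kappa (4): add — endpoints in different components.
gamma-rho (6): add — endpoints in different components.
kappa-zeta (7): add — endpoints in different components.
alpha-epsilon (8): add — endpoints in different components.
mu-zeta (11): skip — zeta and mu already connected.
alpha-kappa (12): add — endpoints in different components.
mu-rho (14): skip — rho and mu already connected.
alpha-gamma (15): skip — gamma and alpha already connected.
alpha-rho (17): skip — rho and alpha already connected.
alpha-zeta (17): skip — zeta and alpha already connected.
delta-epsilon (17): add — endpoints in different components.
Edges rejected before the tree was complete: 5.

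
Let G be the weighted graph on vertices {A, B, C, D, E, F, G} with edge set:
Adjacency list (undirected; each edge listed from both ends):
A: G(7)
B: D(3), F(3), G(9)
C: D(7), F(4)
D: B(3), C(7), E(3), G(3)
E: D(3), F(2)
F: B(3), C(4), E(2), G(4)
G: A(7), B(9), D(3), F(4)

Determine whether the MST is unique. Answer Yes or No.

No

Kruskal: consider edges lightest-first.
E F (2): add — endpoints in different components.
B D (3): add — endpoints in different components.
B F (3): add — endpoints in different components.
D E (3): skip — D and E already connected.
D G (3): add — endpoints in different components.
C F (4): add — endpoints in different components.
F G (4): skip — F and G already connected.
A G (7): add — endpoints in different components.
Non-tree edge D E has weight 3, equal to the heaviest edge on its tree cycle — swapping gives another MST of the same weight. Not unique.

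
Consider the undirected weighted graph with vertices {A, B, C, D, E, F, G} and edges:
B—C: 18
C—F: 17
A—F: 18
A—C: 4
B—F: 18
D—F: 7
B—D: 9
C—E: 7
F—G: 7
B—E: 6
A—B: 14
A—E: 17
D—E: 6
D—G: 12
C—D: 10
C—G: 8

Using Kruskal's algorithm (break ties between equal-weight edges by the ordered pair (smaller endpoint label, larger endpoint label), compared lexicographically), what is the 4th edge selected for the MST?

C-E

Kruskal's algorithm — process edges by increasing weight (ties by edge label):
A—C (4): add. Components now {A,C} {B} {D} {E} {F} {G}
B—E (6): add. Components now {A,C} {B,E} {D} {F} {G}
D—E (6): add. Components now {A,C} {B,D,E} {F} {G}
C—E (7): add. Components now {A,B,C,D,E} {F} {G}
D—F (7): add. Components now {A,B,C,D,E,F} {G}
F—G (7): add. Components now {A,B,C,D,E,F,G}
The 4th edge added is C—E.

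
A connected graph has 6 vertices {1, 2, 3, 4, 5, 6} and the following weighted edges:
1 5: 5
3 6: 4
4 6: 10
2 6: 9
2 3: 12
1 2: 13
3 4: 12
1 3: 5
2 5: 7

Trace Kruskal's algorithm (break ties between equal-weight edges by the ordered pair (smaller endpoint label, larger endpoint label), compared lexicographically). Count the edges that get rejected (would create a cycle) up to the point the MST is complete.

Sort edges by weight, then run Kruskal:
3 6 (4): add — endpoints in different components.
1 3 (5): add — endpoints in different components.
1 5 (5): add — endpoints in different components.
2 5 (7): add — endpoints in different components.
2 6 (9): skip — 2 and 6 already connected.
4 6 (10): add — endpoints in different components.
Edges rejected before the tree was complete: 1.

1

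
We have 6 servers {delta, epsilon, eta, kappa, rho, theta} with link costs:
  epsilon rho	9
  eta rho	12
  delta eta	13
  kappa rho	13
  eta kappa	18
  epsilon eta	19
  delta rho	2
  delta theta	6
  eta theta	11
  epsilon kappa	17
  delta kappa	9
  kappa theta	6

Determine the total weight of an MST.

34

Prim's algorithm from theta:
Step 1: frontier [delta theta 6, kappa theta 6, eta theta 11] → take delta theta (6); add delta.
Step 2: frontier [delta rho 2, delta kappa 9, delta eta 13, kappa theta 6, eta theta 11] → take delta rho (2); add rho.
Step 3: frontier [delta kappa 9, delta eta 13, epsilon rho 9, eta rho 12, kappa rho 13, kappa theta 6, eta theta 11] → take kappa theta (6); add kappa.
Step 4: frontier [delta eta 13, epsilon kappa 17, eta kappa 18, epsilon rho 9, eta rho 12, eta theta 11] → take epsilon rho (9); add epsilon.
Step 5: frontier [delta eta 13, epsilon eta 19, eta kappa 18, eta rho 12, eta theta 11] → take eta theta (11); add eta.
MST edges: delta theta, delta rho, kappa theta, epsilon rho, eta theta; total weight 6+2+6+9+11 = 34.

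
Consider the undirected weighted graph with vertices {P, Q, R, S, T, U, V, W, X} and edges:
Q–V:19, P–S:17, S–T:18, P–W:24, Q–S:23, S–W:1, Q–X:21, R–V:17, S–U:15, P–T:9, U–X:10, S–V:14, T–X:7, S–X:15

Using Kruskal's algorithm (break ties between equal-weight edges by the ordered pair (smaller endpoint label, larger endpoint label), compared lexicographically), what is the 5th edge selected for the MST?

S-V

Sort edges by weight, then run Kruskal:
S–W (1): add — endpoints in different components.
T–X (7): add — endpoints in different components.
P–T (9): add — endpoints in different components.
U–X (10): add — endpoints in different components.
S–V (14): add — endpoints in different components.
S–U (15): add — endpoints in different components.
S–X (15): skip — S and X already connected.
P–S (17): skip — P and S already connected.
R–V (17): add — endpoints in different components.
S–T (18): skip — S and T already connected.
Q–V (19): add — endpoints in different components.
The 5th edge added is S–V.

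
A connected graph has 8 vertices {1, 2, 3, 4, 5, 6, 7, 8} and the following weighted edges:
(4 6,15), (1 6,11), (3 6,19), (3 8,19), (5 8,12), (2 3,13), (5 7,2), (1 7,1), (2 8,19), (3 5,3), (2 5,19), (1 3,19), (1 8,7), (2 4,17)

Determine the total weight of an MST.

Sort edges by weight, then run Kruskal:
1 7 (1): add — endpoints in different components.
5 7 (2): add — endpoints in different components.
3 5 (3): add — endpoints in different components.
1 8 (7): add — endpoints in different components.
1 6 (11): add — endpoints in different components.
5 8 (12): skip — 5 and 8 already connected.
2 3 (13): add — endpoints in different components.
4 6 (15): add — endpoints in different components.
MST edges: 1 7, 5 7, 3 5, 1 8, 1 6, 2 3, 4 6; total weight 1+2+3+7+11+13+15 = 52.

52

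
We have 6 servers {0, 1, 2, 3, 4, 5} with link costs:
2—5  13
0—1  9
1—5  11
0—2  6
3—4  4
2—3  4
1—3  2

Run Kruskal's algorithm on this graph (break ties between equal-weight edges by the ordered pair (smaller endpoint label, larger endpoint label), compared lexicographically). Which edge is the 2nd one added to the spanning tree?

Sort edges by weight, then run Kruskal:
1—3 (2): add. Components now {0} {1,3} {2} {4} {5}
2—3 (4): add. Components now {0} {1,2,3} {4} {5}
3—4 (4): add. Components now {0} {1,2,3,4} {5}
0—2 (6): add. Components now {0,1,2,3,4} {5}
0—1 (9): skip — 0 and 1 already connected.
1—5 (11): add. Components now {0,1,2,3,4,5}
The 2nd edge added is 2—3.

2-3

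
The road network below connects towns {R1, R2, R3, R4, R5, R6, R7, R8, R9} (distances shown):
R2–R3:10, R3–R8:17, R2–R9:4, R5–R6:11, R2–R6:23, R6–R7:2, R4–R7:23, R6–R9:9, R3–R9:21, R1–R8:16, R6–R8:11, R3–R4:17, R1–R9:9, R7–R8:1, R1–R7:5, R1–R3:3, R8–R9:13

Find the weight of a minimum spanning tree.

Kruskal: consider edges lightest-first.
R7–R8 (1): add — endpoints in different components.
R6–R7 (2): add — endpoints in different components.
R1–R3 (3): add — endpoints in different components.
R2–R9 (4): add — endpoints in different components.
R1–R7 (5): add — endpoints in different components.
R1–R9 (9): add — endpoints in different components.
R6–R9 (9): skip — R6 and R9 already connected.
R2–R3 (10): skip — R2 and R3 already connected.
R5–R6 (11): add — endpoints in different components.
R6–R8 (11): skip — R6 and R8 already connected.
R8–R9 (13): skip — R8 and R9 already connected.
R1–R8 (16): skip — R1 and R8 already connected.
R3–R4 (17): add — endpoints in different components.
MST edges: R7–R8, R6–R7, R1–R3, R2–R9, R1–R7, R1–R9, R5–R6, R3–R4; total weight 1+2+3+4+5+9+11+17 = 52.

52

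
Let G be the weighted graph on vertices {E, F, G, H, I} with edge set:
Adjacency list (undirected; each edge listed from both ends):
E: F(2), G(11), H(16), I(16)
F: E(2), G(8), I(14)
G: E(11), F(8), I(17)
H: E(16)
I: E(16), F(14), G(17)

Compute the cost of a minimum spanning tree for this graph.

40

Sort edges by weight, then run Kruskal:
E F (2): add. Components now {E,F} {G} {H} {I}
F G (8): add. Components now {E,F,G} {H} {I}
E G (11): skip — E and G already connected.
F I (14): add. Components now {E,F,G,I} {H}
E H (16): add. Components now {E,F,G,H,I}
MST edges: E F, F G, F I, E H; total weight 2+8+14+16 = 40.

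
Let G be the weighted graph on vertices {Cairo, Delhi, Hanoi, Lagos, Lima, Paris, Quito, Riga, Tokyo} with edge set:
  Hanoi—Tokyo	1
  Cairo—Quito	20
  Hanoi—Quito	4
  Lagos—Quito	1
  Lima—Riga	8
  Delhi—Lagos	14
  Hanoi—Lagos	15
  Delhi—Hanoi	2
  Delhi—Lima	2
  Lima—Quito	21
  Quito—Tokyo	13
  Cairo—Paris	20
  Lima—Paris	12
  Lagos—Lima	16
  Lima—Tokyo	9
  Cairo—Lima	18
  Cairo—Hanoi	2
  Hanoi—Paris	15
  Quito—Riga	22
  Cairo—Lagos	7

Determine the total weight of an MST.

32

Prim, starting at Paris.
Step 1: cheapest edge leaving the tree is Lima—Paris (12); add Lima.
Step 2: cheapest edge leaving the tree is Delhi—Lima (2); add Delhi.
Step 3: cheapest edge leaving the tree is Delhi—Hanoi (2); add Hanoi.
Step 4: cheapest edge leaving the tree is Hanoi—Tokyo (1); add Tokyo.
Step 5: cheapest edge leaving the tree is Cairo—Hanoi (2); add Cairo.
Step 6: cheapest edge leaving the tree is Hanoi—Quito (4); add Quito.
Step 7: cheapest edge leaving the tree is Lagos—Quito (1); add Lagos.
Step 8: cheapest edge leaving the tree is Lima—Riga (8); add Riga.
MST edges: Lima—Paris, Delhi—Lima, Delhi—Hanoi, Hanoi—Tokyo, Cairo—Hanoi, Hanoi—Quito, Lagos—Quito, Lima—Riga; total weight 12+2+2+1+2+4+1+8 = 32.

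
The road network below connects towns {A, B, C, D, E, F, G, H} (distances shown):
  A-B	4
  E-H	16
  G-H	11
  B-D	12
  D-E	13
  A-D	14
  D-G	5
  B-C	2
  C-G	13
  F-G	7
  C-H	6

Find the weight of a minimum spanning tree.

Sort edges by weight, then run Kruskal:
B-C (2): add — endpoints in different components.
A-B (4): add — endpoints in different components.
D-G (5): add — endpoints in different components.
C-H (6): add — endpoints in different components.
F-G (7): add — endpoints in different components.
G-H (11): add — endpoints in different components.
B-D (12): skip — B and D already connected.
C-G (13): skip — C and G already connected.
D-E (13): add — endpoints in different components.
MST edges: B-C, A-B, D-G, C-H, F-G, G-H, D-E; total weight 2+4+5+6+7+11+13 = 48.

48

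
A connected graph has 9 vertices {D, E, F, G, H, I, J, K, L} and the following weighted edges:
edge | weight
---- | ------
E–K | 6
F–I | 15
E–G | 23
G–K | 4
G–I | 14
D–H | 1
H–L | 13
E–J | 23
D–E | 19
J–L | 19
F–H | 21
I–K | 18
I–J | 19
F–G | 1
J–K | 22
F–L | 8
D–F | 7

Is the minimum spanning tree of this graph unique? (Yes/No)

Sort edges by weight, then run Kruskal:
D–H (1): add — endpoints in different components.
F–G (1): add — endpoints in different components.
G–K (4): add — endpoints in different components.
E–K (6): add — endpoints in different components.
D–F (7): add — endpoints in different components.
F–L (8): add — endpoints in different components.
H–L (13): skip — H and L already connected.
G–I (14): add — endpoints in different components.
F–I (15): skip — F and I already connected.
I–K (18): skip — I and K already connected.
D–E (19): skip — D and E already connected.
I–J (19): add — endpoints in different components.
Non-tree edge J–L has weight 19, equal to the heaviest edge on its tree cycle — swapping gives another MST of the same weight. Not unique.

No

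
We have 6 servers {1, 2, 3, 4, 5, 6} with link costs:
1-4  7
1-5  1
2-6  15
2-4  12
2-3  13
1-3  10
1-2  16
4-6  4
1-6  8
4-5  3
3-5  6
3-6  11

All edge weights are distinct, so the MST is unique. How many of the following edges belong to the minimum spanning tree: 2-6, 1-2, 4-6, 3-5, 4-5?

3

Sort edges by weight, then run Kruskal:
1-5 (1): add — endpoints in different components.
4-5 (3): add — endpoints in different components.
4-6 (4): add — endpoints in different components.
3-5 (6): add — endpoints in different components.
1-4 (7): skip — 1 and 4 already connected.
1-6 (8): skip — 1 and 6 already connected.
1-3 (10): skip — 1 and 3 already connected.
3-6 (11): skip — 3 and 6 already connected.
2-4 (12): add — endpoints in different components.
MST edge set: {1-5, 4-5, 4-6, 3-5, 2-4}.
Of the listed edges, {4-6, 3-5, 4-5} are in the MST → 3.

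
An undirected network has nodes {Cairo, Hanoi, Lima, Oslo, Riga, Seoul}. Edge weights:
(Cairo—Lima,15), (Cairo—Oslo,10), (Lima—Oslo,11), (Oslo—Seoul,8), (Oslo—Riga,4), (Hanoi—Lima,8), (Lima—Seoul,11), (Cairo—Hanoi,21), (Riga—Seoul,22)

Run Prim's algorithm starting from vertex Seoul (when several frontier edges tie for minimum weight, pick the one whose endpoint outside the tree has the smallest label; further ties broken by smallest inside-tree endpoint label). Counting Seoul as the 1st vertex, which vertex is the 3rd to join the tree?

Riga

Prim, starting at Seoul.
Step 1: frontier [Oslo—Seoul 8, Lima—Seoul 11, Riga—Seoul 22] → take Oslo—Seoul (8); add Oslo.
Step 2: frontier [Oslo—Riga 4, Cairo—Oslo 10, Lima—Oslo 11, Lima—Seoul 11, Riga—Seoul 22] → take Oslo—Riga (4); add Riga.
Step 3: frontier [Cairo—Oslo 10, Lima—Oslo 11, Lima—Seoul 11] → take Cairo—Oslo (10); add Cairo.
Step 4: frontier [Cairo—Lima 15, Cairo—Hanoi 21, Lima—Oslo 11, Lima—Seoul 11] → take Lima—Oslo (11); add Lima.
Step 5: frontier [Cairo—Hanoi 21, Hanoi—Lima 8] → take Hanoi—Lima (8); add Hanoi.
Vertex order: Seoul, Oslo, Riga, Cairo, Lima, Hanoi. The 3rd vertex is Riga.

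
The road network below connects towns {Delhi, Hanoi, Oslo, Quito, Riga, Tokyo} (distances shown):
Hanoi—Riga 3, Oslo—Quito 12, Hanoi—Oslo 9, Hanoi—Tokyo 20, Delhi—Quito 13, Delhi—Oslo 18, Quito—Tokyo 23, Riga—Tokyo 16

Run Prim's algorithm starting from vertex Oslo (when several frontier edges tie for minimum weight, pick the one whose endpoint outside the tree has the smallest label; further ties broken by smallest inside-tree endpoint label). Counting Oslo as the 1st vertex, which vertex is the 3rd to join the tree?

Riga

Prim's algorithm from Oslo:
Step 1: cheapest edge leaving the tree is Hanoi—Oslo (9); add Hanoi.
Step 2: cheapest edge leaving the tree is Hanoi—Riga (3); add Riga.
Step 3: cheapest edge leaving the tree is Oslo—Quito (12); add Quito.
Step 4: cheapest edge leaving the tree is Delhi—Quito (13); add Delhi.
Step 5: cheapest edge leaving the tree is Riga—Tokyo (16); add Tokyo.
Vertex order: Oslo, Hanoi, Riga, Quito, Delhi, Tokyo. The 3rd vertex is Riga.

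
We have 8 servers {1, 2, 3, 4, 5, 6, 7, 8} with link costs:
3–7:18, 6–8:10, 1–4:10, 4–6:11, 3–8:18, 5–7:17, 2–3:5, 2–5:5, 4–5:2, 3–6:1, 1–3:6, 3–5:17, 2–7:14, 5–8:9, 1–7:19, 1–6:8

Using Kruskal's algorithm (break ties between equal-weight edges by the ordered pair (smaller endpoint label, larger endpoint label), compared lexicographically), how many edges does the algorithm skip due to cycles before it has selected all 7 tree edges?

4

Kruskal: consider edges lightest-first.
3–6 (1): add — endpoints in different components.
4–5 (2): add — endpoints in different components.
2–3 (5): add — endpoints in different components.
2–5 (5): add — endpoints in different components.
1–3 (6): add — endpoints in different components.
1–6 (8): skip — 1 and 6 already connected.
5–8 (9): add — endpoints in different components.
1–4 (10): skip — 1 and 4 already connected.
6–8 (10): skip — 6 and 8 already connected.
4–6 (11): skip — 4 and 6 already connected.
2–7 (14): add — endpoints in different components.
Edges rejected before the tree was complete: 4.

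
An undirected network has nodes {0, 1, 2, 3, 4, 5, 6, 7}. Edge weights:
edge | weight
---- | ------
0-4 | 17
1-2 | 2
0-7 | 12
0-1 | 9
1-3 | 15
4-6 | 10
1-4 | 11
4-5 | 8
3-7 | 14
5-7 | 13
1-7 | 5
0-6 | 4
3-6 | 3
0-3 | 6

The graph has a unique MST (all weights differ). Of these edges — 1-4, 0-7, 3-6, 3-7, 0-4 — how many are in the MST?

1

Kruskal's algorithm — process edges by increasing weight (ties by edge label):
1-2 (2): add — endpoints in different components.
3-6 (3): add — endpoints in different components.
0-6 (4): add — endpoints in different components.
1-7 (5): add — endpoints in different components.
0-3 (6): skip — 0 and 3 already connected.
4-5 (8): add — endpoints in different components.
0-1 (9): add — endpoints in different components.
4-6 (10): add — endpoints in different components.
MST edge set: {1-2, 3-6, 0-6, 1-7, 4-5, 0-1, 4-6}.
Of the listed edges, {3-6} are in the MST → 1.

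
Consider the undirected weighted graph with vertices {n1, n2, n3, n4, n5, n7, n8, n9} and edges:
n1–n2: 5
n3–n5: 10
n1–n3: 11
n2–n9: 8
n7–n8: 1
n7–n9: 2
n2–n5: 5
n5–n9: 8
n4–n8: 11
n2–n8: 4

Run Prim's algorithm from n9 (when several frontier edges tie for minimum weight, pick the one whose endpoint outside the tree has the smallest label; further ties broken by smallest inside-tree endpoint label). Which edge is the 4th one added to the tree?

Prim, starting at n9.
Step 1: frontier [n7–n9 2, n2–n9 8, n5–n9 8] → take n7–n9 (2); add n7.
Step 2: frontier [n7–n8 1, n2–n9 8, n5–n9 8] → take n7–n8 (1); add n8.
Step 3: frontier [n2–n8 4, n4–n8 11, n2–n9 8, n5–n9 8] → take n2–n8 (4); add n2.
Step 4: frontier [n1–n2 5, n2–n5 5, n4–n8 11, n5–n9 8] → take n1–n2 (5); add n1.
Step 5: frontier [n1–n3 11, n2–n5 5, n4–n8 11, n5–n9 8] → take n2–n5 (5); add n5.
Step 6: frontier [n1–n3 11, n3–n5 10, n4–n8 11] → take n3–n5 (10); add n3.
Step 7: frontier [n4–n8 11] → take n4–n8 (11); add n4.
The 4th edge added is n1–n2.

n1-n2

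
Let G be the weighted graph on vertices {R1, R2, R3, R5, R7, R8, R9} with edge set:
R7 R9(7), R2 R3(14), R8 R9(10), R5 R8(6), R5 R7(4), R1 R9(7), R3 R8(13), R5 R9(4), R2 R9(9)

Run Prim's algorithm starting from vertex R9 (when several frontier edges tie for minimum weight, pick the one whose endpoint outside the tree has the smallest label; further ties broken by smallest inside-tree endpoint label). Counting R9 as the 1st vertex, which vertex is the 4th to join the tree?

R8

Prim, starting at R9.
Step 1: frontier [R5 R9 4, R1 R9 7, R7 R9 7, R2 R9 9, R8 R9 10] → take R5 R9 (4); add R5.
Step 2: frontier [R5 R7 4, R5 R8 6, R1 R9 7, R7 R9 7, R2 R9 9, R8 R9 10] → take R5 R7 (4); add R7.
Step 3: frontier [R5 R8 6, R1 R9 7, R2 R9 9, R8 R9 10] → take R5 R8 (6); add R8.
Step 4: frontier [R3 R8 13, R1 R9 7, R2 R9 9] → take R1 R9 (7); add R1.
Step 5: frontier [R3 R8 13, R2 R9 9] → take R2 R9 (9); add R2.
Step 6: frontier [R2 R3 14, R3 R8 13] → take R3 R8 (13); add R3.
Vertex order: R9, R5, R7, R8, R1, R2, R3. The 4th vertex is R8.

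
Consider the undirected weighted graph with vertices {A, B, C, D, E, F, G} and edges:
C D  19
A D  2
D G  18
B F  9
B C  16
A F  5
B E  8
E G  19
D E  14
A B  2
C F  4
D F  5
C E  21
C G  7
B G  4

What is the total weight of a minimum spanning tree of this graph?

25

Prim, starting at A.
Step 1: cheapest edge leaving the tree is A B (2); add B.
Step 2: cheapest edge leaving the tree is A D (2); add D.
Step 3: cheapest edge leaving the tree is B G (4); add G.
Step 4: cheapest edge leaving the tree is A F (5); add F.
Step 5: cheapest edge leaving the tree is C F (4); add C.
Step 6: cheapest edge leaving the tree is B E (8); add E.
MST edges: A B, A D, B G, A F, C F, B E; total weight 2+2+4+5+4+8 = 25.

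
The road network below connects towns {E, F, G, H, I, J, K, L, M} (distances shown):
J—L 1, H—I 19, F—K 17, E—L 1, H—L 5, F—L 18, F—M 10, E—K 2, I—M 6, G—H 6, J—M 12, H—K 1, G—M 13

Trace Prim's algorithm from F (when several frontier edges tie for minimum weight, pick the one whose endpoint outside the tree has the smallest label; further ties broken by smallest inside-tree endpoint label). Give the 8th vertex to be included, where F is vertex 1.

Prim's algorithm from F:
Step 1: frontier [F—M 10, F—K 17, F—L 18] → take F—M (10); add M.
Step 2: frontier [F—K 17, F—L 18, I—M 6, J—M 12, G—M 13] → take I—M (6); add I.
Step 3: frontier [F—K 17, F—L 18, H—I 19, J—M 12, G—M 13] → take J—M (12); add J.
Step 4: frontier [F—K 17, F—L 18, H—I 19, J—L 1, G—M 13] → take J—L (1); add L.
Step 5: frontier [F—K 17, H—I 19, E—L 1, H—L 5, G—M 13] → take E—L (1); add E.
Step 6: frontier [E—K 2, F—K 17, H—I 19, H—L 5, G—M 13] → take E—K (2); add K.
Step 7: frontier [H—I 19, H—K 1, H—L 5, G—M 13] → take H—K (1); add H.
Step 8: frontier [G—H 6, G—M 13] → take G—H (6); add G.
Vertex order: F, M, I, J, L, E, K, H, G. The 8th vertex is H.

H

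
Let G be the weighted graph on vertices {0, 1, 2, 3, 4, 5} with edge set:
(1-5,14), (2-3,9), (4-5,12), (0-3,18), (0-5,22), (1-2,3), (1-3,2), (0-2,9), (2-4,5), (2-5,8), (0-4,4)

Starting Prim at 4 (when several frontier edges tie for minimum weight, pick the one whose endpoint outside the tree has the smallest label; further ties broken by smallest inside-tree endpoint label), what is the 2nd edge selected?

2-4

Grow the tree from 4 using Prim:
Step 1: cheapest edge leaving the tree is 0-4 (4); add 0.
Step 2: cheapest edge leaving the tree is 2-4 (5); add 2.
Step 3: cheapest edge leaving the tree is 1-2 (3); add 1.
Step 4: cheapest edge leaving the tree is 1-3 (2); add 3.
Step 5: cheapest edge leaving the tree is 2-5 (8); add 5.
The 2nd edge added is 2-4.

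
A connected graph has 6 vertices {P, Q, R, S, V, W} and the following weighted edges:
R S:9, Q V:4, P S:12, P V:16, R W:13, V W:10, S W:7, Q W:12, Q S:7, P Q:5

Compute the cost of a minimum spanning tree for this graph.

32

Prim's algorithm from Q:
Step 1: cheapest edge leaving the tree is Q V (4); add V.
Step 2: cheapest edge leaving the tree is P Q (5); add P.
Step 3: cheapest edge leaving the tree is Q S (7); add S.
Step 4: cheapest edge leaving the tree is S W (7); add W.
Step 5: cheapest edge leaving the tree is R S (9); add R.
MST edges: Q V, P Q, Q S, S W, R S; total weight 4+5+7+7+9 = 32.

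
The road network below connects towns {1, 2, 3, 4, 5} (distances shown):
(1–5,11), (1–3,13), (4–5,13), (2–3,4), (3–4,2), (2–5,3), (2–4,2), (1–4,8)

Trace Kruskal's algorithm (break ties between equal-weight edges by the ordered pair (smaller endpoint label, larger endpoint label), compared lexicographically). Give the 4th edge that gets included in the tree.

Sort edges by weight, then run Kruskal:
2–4 (2): add — endpoints in different components.
3–4 (2): add — endpoints in different components.
2–5 (3): add — endpoints in different components.
2–3 (4): skip — 2 and 3 already connected.
1–4 (8): add — endpoints in different components.
The 4th edge added is 1–4.

1-4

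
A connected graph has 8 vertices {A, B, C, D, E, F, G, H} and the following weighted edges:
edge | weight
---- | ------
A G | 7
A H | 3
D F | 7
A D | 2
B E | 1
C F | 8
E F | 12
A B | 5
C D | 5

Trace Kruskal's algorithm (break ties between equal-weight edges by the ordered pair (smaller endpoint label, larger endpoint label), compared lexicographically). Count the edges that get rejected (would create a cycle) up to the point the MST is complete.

Kruskal's algorithm — process edges by increasing weight (ties by edge label):
B E (1): add — endpoints in different components.
A D (2): add — endpoints in different components.
A H (3): add — endpoints in different components.
A B (5): add — endpoints in different components.
C D (5): add — endpoints in different components.
A G (7): add — endpoints in different components.
D F (7): add — endpoints in different components.
Edges rejected before the tree was complete: 0.

0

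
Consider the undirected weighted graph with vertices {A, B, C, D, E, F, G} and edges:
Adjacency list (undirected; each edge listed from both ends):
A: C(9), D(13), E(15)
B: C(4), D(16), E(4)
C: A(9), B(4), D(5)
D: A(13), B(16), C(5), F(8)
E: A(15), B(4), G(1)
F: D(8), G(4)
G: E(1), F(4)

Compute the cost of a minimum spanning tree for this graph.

27

Kruskal: consider edges lightest-first.
E-G (1): add. Components now {A} {B} {C} {D} {E,G} {F}
B-C (4): add. Components now {A} {B,C} {D} {E,G} {F}
B-E (4): add. Components now {A} {B,C,E,G} {D} {F}
F-G (4): add. Components now {A} {B,C,E,F,G} {D}
C-D (5): add. Components now {A} {B,C,D,E,F,G}
D-F (8): skip — D and F already connected.
A-C (9): add. Components now {A,B,C,D,E,F,G}
MST edges: E-G, B-C, B-E, F-G, C-D, A-C; total weight 1+4+4+4+5+9 = 27.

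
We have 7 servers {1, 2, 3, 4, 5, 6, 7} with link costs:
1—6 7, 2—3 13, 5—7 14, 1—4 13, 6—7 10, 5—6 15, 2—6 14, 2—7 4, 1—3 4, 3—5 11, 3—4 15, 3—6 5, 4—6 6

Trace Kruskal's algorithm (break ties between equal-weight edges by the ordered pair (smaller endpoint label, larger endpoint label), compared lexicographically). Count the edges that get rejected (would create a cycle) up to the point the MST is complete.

Sort edges by weight, then run Kruskal:
1—3 (4): add. Components now {1,3} {2} {4} {5} {6} {7}
2—7 (4): add. Components now {1,3} {2,7} {4} {5} {6}
3—6 (5): add. Components now {1,3,6} {2,7} {4} {5}
4—6 (6): add. Components now {1,3,4,6} {2,7} {5}
1—6 (7): skip — 1 and 6 already connected.
6—7 (10): add. Components now {1,2,3,4,6,7} {5}
3—5 (11): add. Components now {1,2,3,4,5,6,7}
Edges rejected before the tree was complete: 1.

1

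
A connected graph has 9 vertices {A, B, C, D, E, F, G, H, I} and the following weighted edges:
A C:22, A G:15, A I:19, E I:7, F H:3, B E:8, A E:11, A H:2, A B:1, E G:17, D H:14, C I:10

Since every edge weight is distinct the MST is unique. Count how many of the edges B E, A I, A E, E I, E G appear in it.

Kruskal: consider edges lightest-first.
A B (1): add — endpoints in different components.
A H (2): add — endpoints in different components.
F H (3): add — endpoints in different components.
E I (7): add — endpoints in different components.
B E (8): add — endpoints in different components.
C I (10): add — endpoints in different components.
A E (11): skip — A and E already connected.
D H (14): add — endpoints in different components.
A G (15): add — endpoints in different components.
MST edge set: {A B, A H, F H, E I, B E, C I, D H, A G}.
Of the listed edges, {B E, E I} are in the MST → 2.

2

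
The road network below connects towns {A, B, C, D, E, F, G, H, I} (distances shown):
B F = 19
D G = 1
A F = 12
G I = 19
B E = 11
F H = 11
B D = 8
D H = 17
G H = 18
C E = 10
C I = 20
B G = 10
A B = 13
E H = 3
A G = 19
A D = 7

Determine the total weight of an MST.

70

Kruskal's algorithm — process edges by increasing weight (ties by edge label):
D G (1): add — endpoints in different components.
E H (3): add — endpoints in different components.
A D (7): add — endpoints in different components.
B D (8): add — endpoints in different components.
B G (10): skip — B and G already connected.
C E (10): add — endpoints in different components.
B E (11): add — endpoints in different components.
F H (11): add — endpoints in different components.
A F (12): skip — A and F already connected.
A B (13): skip — A and B already connected.
D H (17): skip — D and H already connected.
G H (18): skip — G and H already connected.
A G (19): skip — A and G already connected.
B F (19): skip — B and F already connected.
G I (19): add — endpoints in different components.
MST edges: D G, E H, A D, B D, C E, B E, F H, G I; total weight 1+3+7+8+10+11+11+19 = 70.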